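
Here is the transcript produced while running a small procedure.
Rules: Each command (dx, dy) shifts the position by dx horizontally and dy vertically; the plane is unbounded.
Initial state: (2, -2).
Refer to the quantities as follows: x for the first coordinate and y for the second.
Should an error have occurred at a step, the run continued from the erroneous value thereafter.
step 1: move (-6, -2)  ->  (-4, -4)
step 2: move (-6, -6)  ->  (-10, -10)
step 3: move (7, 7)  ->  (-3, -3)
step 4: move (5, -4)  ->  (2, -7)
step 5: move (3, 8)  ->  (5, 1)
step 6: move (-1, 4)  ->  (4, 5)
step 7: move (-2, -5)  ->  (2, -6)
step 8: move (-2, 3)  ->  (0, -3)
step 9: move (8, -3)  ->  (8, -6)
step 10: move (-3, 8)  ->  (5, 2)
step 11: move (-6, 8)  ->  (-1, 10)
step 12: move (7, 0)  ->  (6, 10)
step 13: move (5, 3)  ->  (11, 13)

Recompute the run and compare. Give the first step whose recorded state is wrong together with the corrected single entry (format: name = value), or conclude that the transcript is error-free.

step 1: x = 2 + (-6) = -4, y = -2 + (-2) = -4 -> matches
step 2: x = -4 + (-6) = -10, y = -4 + (-6) = -10 -> no discrepancy
step 3: x = -10 + (7) = -3, y = -10 + (7) = -3 -> no discrepancy
step 4: x = -3 + (5) = 2, y = -3 + (-4) = -7 -> consistent with the transcript
step 5: x = 2 + (3) = 5, y = -7 + (8) = 1 -> no discrepancy
step 6: x = 5 + (-1) = 4, y = 1 + (4) = 5 -> no discrepancy
step 7: x = 4 + (-2) = 2, y = 5 + (-5) = 0 -> the recorded entry deviates here
So the first discrepancy is step 7, where the right value is y = 0.

step 7, y = 0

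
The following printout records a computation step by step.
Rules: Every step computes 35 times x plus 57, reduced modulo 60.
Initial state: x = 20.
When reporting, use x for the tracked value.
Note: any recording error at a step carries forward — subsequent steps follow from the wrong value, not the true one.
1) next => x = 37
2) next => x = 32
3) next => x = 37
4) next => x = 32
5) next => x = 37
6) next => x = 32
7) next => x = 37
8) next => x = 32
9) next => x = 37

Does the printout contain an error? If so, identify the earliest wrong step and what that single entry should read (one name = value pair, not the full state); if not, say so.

Step 1: x = (35*20 + 57) mod 60 = 37 — agrees with the printout.
Step 2: x = (35*37 + 57) mod 60 = 32 — consistent with the printout.
Step 3: x = (35*32 + 57) mod 60 = 37 — in agreement.
Step 4: x = (35*37 + 57) mod 60 = 32 — verified.
Step 5: x = (35*32 + 57) mod 60 = 37 — consistent with the printout.
Step 6: x = (35*37 + 57) mod 60 = 32 — consistent with the printout.
Step 7: x = (35*32 + 57) mod 60 = 37 — consistent with the printout.
Step 8: x = (35*37 + 57) mod 60 = 32 — consistent with the printout.
Step 9: x = (35*32 + 57) mod 60 = 37 — exactly as logged.
No step deviates from the rules.

no error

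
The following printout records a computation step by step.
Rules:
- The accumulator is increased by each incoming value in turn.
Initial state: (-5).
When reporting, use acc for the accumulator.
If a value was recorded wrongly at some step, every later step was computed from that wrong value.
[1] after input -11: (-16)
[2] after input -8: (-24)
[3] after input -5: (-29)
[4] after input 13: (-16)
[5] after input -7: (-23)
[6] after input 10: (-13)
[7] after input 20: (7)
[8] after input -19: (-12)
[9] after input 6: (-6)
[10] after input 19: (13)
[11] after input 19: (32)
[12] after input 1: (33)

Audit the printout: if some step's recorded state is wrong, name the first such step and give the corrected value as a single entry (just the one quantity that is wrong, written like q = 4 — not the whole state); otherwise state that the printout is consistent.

1. acc = -5 + -11 = -16 (confirmed correct)
2. acc = -16 + -8 = -24 (no discrepancy)
3. acc = -24 + -5 = -29 (same as recorded)
4. acc = -29 + 13 = -16 (consistent with the printout)
5. acc = -16 + -7 = -23 (checks out)
6. acc = -23 + 10 = -13 (exactly as logged)
7. acc = -13 + 20 = 7 (confirmed correct)
8. acc = 7 + -19 = -12 (confirmed correct)
9. acc = -12 + 6 = -6 (matches)
10. acc = -6 + 19 = 13 (agrees with the printout)
11. acc = 13 + 19 = 32 (confirmed correct)
12. acc = 32 + 1 = 33 (checks out)
Each recorded entry agrees with the recomputation.

no error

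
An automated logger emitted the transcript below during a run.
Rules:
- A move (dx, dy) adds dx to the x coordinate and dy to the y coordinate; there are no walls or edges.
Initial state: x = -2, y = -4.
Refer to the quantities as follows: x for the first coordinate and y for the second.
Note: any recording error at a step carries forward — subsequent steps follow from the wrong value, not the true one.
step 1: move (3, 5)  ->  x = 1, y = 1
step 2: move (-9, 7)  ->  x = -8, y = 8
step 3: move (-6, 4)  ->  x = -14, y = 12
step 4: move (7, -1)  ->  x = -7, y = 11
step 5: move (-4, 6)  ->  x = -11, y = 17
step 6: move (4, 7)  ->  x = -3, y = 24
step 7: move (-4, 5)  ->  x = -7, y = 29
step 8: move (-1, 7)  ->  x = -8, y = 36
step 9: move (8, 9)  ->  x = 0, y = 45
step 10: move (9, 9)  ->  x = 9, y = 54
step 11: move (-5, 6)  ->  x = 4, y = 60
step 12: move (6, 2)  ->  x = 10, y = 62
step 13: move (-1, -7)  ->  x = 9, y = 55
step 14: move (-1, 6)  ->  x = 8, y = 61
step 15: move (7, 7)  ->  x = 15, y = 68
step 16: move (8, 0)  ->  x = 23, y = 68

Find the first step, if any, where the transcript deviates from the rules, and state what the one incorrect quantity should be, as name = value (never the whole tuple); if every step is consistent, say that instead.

Step 1: x = -2 + (3) = 1, y = -4 + (5) = 1 — same as recorded.
Step 2: x = 1 + (-9) = -8, y = 1 + (7) = 8 — verified.
Step 3: x = -8 + (-6) = -14, y = 8 + (4) = 12 — consistent with the transcript.
Step 4: x = -14 + (7) = -7, y = 12 + (-1) = 11 — consistent with the transcript.
Step 5: x = -7 + (-4) = -11, y = 11 + (6) = 17 — checks out.
Step 6: x = -11 + (4) = -7, y = 17 + (7) = 24 — first mismatch against the transcript.
First deviation found at step 6; the corrected entry is x = -7.

step 6, x = -7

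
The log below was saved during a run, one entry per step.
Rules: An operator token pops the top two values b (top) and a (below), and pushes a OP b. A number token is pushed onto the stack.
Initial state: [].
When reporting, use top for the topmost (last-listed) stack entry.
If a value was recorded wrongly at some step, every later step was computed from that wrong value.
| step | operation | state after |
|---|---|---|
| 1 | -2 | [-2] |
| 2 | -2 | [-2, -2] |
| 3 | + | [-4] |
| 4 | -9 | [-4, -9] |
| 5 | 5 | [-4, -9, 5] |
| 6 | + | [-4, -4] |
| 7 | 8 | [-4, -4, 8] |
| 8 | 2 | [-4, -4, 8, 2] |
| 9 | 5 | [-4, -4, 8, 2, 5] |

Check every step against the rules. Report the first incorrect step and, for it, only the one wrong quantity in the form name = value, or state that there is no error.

no error

step 1: push -2: top = -2 -> in agreement
step 2: push -2: top = -2 -> verified
step 3: -2 + -2 = -4 -> agrees with the log
step 4: push -9: top = -9 -> no discrepancy
step 5: push 5: top = 5 -> no discrepancy
step 6: -9 + 5 = -4 -> exactly as logged
step 7: push 8: top = 8 -> agrees with the log
step 8: push 2: top = 2 -> consistent with the log
step 9: push 5: top = 5 -> matches
All steps check out; nothing to correct.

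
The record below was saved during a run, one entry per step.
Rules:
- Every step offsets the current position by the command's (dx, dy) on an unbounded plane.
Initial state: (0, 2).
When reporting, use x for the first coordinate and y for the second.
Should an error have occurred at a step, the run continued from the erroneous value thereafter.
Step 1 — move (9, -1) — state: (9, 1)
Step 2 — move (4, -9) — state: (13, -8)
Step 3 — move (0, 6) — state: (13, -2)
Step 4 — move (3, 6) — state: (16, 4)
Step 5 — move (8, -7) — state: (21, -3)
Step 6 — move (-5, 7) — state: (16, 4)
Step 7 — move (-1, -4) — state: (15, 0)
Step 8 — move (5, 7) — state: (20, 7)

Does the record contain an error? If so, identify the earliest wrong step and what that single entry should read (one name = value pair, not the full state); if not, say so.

Recomputing the run from the initial state:
step 1: x = 9, y = 1
step 2: x = 13, y = -8
step 3: x = 13, y = -2
step 4: x = 16, y = 4
step 5: x = 24, y = -3
step 6: x = 19, y = 4
step 7: x = 18, y = 0
step 8: x = 23, y = 7
The first disagreement with the record is at step 5, where the value should be x = 24.

step 5, x = 24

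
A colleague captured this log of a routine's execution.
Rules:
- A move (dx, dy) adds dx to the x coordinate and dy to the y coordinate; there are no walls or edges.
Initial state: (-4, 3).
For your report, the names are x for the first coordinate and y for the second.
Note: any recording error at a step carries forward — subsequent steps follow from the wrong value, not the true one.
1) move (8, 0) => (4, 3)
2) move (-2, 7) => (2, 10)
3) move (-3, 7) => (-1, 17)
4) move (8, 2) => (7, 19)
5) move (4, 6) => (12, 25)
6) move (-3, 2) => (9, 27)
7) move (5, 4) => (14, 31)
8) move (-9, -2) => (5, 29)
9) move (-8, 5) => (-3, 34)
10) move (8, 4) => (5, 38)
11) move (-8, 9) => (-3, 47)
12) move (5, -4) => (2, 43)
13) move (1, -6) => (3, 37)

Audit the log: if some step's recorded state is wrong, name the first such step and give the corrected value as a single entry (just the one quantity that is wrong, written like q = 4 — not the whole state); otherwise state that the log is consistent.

1. x = -4 + (8) = 4, y = 3 + (0) = 3 (consistent with the log)
2. x = 4 + (-2) = 2, y = 3 + (7) = 10 (confirmed correct)
3. x = 2 + (-3) = -1, y = 10 + (7) = 17 (verified)
4. x = -1 + (8) = 7, y = 17 + (2) = 19 (checks out)
5. x = 7 + (4) = 11, y = 19 + (6) = 25 (the entry is off here)
First incorrect step: 5; the correct value is x = 11.

step 5, x = 11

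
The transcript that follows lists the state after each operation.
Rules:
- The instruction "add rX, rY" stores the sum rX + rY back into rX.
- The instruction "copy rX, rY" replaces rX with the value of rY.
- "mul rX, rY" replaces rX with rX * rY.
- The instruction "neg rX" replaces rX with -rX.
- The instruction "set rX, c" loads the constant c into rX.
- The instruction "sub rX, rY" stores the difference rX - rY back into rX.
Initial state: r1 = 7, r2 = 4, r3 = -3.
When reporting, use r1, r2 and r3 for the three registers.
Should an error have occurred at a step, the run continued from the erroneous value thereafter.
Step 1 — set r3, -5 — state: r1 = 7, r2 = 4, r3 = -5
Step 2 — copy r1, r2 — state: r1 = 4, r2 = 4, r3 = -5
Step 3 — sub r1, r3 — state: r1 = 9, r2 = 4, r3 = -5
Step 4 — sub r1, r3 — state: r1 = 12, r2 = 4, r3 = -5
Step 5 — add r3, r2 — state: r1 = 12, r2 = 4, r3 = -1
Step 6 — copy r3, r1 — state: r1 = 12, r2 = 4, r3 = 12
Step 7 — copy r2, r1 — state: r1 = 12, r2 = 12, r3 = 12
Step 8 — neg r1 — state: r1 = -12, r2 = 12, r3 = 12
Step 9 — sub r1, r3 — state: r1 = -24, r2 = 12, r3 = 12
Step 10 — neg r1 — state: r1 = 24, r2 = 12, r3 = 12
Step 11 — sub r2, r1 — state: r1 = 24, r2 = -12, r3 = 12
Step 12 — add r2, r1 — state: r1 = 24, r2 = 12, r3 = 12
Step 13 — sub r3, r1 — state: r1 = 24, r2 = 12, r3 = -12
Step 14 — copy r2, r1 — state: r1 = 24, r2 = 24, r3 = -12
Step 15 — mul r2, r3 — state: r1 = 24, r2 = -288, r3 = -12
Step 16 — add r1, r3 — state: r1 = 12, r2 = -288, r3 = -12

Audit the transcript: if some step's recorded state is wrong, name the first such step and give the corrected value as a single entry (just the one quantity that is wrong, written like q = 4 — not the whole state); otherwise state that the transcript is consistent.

Recomputing the run from the initial state:
step 1: r1 = 7, r2 = 4, r3 = -5
step 2: r1 = 4, r2 = 4, r3 = -5
step 3: r1 = 9, r2 = 4, r3 = -5
step 4: r1 = 14, r2 = 4, r3 = -5
step 5: r1 = 14, r2 = 4, r3 = -1
step 6: r1 = 14, r2 = 4, r3 = 14
step 7: r1 = 14, r2 = 14, r3 = 14
step 8: r1 = -14, r2 = 14, r3 = 14
step 9: r1 = -28, r2 = 14, r3 = 14
step 10: r1 = 28, r2 = 14, r3 = 14
step 11: r1 = 28, r2 = -14, r3 = 14
step 12: r1 = 28, r2 = 14, r3 = 14
step 13: r1 = 28, r2 = 14, r3 = -14
step 14: r1 = 28, r2 = 28, r3 = -14
step 15: r1 = 28, r2 = -392, r3 = -14
step 16: r1 = 14, r2 = -392, r3 = -14
The first disagreement with the transcript is at step 4, where the value should be r1 = 14.

step 4, r1 = 14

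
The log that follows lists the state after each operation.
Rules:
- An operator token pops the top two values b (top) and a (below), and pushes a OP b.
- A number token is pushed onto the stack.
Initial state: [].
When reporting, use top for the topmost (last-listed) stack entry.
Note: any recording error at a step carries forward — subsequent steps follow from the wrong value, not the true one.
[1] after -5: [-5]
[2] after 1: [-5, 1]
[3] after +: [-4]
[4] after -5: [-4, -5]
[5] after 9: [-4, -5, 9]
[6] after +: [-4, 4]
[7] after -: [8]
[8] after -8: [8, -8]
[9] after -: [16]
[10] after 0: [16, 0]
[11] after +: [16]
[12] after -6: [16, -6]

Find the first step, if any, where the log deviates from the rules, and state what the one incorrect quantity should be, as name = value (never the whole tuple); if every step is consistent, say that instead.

Recomputing the run from the initial state:
step 1: [-5]
step 2: [-5, 1]
step 3: [-4]
step 4: [-4, -5]
step 5: [-4, -5, 9]
step 6: [-4, 4]
step 7: [-8]
step 8: [-8, -8]
step 9: [0]
step 10: [0, 0]
step 11: [0]
step 12: [0, -6]
The first disagreement with the log is at step 7, where the value should be top = -8.

step 7, top = -8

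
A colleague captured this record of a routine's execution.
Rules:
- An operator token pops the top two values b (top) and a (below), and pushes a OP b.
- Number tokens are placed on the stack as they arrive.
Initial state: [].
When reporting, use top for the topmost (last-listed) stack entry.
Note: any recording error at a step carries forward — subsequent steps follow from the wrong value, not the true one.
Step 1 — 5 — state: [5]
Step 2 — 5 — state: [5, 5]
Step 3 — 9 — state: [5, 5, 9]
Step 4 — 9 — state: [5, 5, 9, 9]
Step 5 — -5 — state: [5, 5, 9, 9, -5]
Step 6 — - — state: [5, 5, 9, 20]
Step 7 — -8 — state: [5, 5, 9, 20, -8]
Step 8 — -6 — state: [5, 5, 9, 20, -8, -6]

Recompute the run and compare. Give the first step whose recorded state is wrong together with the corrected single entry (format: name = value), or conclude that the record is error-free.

1. push 5: top = 5 (consistent with the record)
2. push 5: top = 5 (checks out)
3. push 9: top = 9 (verified)
4. push 9: top = 9 (agrees with the record)
5. push -5: top = -5 (consistent with the record)
6. 9 - -5 = 14 (this is not what the record shows)
That makes step 6 the first incorrect line — top = 14 is what it should show.

step 6, top = 14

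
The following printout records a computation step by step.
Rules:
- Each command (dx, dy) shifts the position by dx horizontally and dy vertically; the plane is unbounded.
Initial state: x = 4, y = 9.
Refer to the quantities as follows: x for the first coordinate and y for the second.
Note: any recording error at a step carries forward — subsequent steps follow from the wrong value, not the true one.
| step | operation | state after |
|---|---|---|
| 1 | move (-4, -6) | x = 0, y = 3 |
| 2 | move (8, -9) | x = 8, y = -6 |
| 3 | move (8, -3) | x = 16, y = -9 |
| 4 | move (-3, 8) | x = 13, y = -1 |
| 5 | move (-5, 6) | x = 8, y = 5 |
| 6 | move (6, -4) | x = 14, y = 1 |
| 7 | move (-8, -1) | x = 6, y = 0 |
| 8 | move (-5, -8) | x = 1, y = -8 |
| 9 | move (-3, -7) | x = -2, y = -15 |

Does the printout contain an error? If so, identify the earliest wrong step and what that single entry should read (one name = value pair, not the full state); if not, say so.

Step 1: x = 4 + (-4) = 0, y = 9 + (-6) = 3 — verified.
Step 2: x = 0 + (8) = 8, y = 3 + (-9) = -6 — agrees with the printout.
Step 3: x = 8 + (8) = 16, y = -6 + (-3) = -9 — agrees with the printout.
Step 4: x = 16 + (-3) = 13, y = -9 + (8) = -1 — checks out.
Step 5: x = 13 + (-5) = 8, y = -1 + (6) = 5 — matches.
Step 6: x = 8 + (6) = 14, y = 5 + (-4) = 1 — matches.
Step 7: x = 14 + (-8) = 6, y = 1 + (-1) = 0 — consistent with the printout.
Step 8: x = 6 + (-5) = 1, y = 0 + (-8) = -8 — matches.
Step 9: x = 1 + (-3) = -2, y = -8 + (-7) = -15 — no discrepancy.
Each recorded entry agrees with the recomputation.

no error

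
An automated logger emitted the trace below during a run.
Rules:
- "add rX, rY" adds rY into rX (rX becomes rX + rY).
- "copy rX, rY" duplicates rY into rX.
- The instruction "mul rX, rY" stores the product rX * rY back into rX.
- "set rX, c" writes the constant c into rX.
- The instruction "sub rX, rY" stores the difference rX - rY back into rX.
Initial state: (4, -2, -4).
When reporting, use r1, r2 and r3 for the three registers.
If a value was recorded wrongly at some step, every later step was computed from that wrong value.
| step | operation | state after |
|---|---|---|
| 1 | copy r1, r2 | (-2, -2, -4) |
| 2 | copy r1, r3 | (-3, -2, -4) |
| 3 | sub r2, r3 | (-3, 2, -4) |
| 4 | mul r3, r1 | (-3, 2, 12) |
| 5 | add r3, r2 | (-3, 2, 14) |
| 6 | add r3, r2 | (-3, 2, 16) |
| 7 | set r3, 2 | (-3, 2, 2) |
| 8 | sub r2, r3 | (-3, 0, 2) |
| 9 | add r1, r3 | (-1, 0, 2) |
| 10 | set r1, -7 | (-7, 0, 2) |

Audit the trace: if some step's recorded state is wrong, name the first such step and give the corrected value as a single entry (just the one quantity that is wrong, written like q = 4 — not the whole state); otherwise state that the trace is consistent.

Step 1: r1 = -2 — exactly as logged.
Step 2: r1 = -4 — the trace has a different value.
Step 2 is the first one off; corrected, r1 = -4.

step 2, r1 = -4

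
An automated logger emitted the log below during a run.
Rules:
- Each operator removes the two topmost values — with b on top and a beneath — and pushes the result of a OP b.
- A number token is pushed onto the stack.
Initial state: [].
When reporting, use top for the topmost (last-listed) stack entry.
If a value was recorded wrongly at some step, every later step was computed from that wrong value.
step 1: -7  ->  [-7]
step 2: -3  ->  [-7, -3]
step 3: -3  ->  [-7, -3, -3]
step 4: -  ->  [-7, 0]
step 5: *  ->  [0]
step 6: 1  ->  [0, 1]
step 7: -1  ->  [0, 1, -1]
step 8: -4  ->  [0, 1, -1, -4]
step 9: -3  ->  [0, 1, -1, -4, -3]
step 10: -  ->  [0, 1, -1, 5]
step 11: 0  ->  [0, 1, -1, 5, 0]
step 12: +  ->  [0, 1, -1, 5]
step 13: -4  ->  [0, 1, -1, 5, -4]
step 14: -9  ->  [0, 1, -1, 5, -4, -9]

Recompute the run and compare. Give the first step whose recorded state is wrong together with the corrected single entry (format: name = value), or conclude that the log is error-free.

step 10, top = -1

step 1: push -7: top = -7 -> in agreement
step 2: push -3: top = -3 -> verified
step 3: push -3: top = -3 -> exactly as logged
step 4: -3 - -3 = 0 -> matches
step 5: -7 * 0 = 0 -> no discrepancy
step 6: push 1: top = 1 -> checks out
step 7: push -1: top = -1 -> no discrepancy
step 8: push -4: top = -4 -> agrees with the log
step 9: push -3: top = -3 -> same as recorded
step 10: -4 - -3 = -1 -> the log disagrees here
The audit stops at step 10: the recorded entry is wrong and should be top = -1.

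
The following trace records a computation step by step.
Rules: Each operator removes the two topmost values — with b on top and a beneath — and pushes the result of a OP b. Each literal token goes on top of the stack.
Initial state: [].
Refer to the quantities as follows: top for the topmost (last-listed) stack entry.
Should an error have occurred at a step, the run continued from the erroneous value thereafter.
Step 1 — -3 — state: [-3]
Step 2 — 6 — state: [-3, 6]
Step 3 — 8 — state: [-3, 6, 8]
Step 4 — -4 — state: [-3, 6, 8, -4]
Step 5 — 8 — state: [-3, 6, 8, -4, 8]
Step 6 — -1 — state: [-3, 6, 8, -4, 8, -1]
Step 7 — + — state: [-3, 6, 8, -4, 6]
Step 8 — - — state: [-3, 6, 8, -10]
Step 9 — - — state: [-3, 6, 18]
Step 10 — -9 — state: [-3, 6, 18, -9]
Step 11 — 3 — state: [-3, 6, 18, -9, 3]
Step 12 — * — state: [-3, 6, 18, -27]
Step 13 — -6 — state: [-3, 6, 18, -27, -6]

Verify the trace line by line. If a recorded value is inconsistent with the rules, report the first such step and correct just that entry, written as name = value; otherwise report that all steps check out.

step 1: push -3: top = -3 -> agrees with the trace
step 2: push 6: top = 6 -> same as recorded
step 3: push 8: top = 8 -> consistent with the trace
step 4: push -4: top = -4 -> verified
step 5: push 8: top = 8 -> consistent with the trace
step 6: push -1: top = -1 -> in agreement
step 7: 8 + -1 = 7 -> the recorded entry deviates here
First incorrect step: 7; the correct value is top = 7.

step 7, top = 7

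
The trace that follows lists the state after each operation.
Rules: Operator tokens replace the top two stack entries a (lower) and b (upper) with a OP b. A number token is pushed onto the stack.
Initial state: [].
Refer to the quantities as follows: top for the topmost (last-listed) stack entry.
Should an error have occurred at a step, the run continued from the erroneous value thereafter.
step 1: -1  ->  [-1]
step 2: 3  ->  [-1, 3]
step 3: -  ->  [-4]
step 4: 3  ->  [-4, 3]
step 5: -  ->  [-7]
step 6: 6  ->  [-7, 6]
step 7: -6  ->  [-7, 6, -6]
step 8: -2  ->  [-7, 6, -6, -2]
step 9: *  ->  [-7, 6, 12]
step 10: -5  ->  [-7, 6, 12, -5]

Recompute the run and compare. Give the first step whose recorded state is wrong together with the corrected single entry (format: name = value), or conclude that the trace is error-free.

no error

1. push -1: top = -1 (matches)
2. push 3: top = 3 (matches)
3. -1 - 3 = -4 (checks out)
4. push 3: top = 3 (no discrepancy)
5. -4 - 3 = -7 (checks out)
6. push 6: top = 6 (agrees with the trace)
7. push -6: top = -6 (confirmed correct)
8. push -2: top = -2 (verified)
9. -6 * -2 = 12 (same as recorded)
10. push -5: top = -5 (matches)
The whole run recomputes cleanly — no discrepancies.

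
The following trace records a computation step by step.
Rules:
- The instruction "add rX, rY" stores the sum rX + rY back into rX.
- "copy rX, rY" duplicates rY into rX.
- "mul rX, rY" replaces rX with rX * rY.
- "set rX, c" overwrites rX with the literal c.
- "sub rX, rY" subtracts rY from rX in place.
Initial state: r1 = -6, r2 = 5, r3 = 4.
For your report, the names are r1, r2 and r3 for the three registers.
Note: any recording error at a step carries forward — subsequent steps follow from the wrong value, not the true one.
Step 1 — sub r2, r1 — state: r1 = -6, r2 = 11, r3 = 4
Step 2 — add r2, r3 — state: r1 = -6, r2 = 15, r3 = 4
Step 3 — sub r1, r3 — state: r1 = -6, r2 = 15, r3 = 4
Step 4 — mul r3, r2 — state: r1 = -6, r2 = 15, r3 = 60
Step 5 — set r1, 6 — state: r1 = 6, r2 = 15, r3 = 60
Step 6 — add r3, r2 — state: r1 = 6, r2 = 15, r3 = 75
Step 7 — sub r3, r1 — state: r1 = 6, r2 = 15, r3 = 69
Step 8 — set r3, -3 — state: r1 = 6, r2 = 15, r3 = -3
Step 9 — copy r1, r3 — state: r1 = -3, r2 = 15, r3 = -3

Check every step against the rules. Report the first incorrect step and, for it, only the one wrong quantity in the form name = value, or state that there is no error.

step 3, r1 = -10

step 1: r2 = 5 - -6 = 11 -> matches
step 2: r2 = 11 + 4 = 15 -> verified
step 3: r1 = -6 - 4 = -10 -> first mismatch against the trace
The earliest wrong entry is at step 3: it should read r1 = -10.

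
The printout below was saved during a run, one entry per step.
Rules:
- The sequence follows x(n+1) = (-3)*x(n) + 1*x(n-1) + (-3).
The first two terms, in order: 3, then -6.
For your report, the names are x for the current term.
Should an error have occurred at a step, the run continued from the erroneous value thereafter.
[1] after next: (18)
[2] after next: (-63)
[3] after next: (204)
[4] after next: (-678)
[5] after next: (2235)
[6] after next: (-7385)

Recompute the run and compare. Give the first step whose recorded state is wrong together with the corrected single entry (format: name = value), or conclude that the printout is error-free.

step 6, x = -7386

1. x = -3*(-6) + (1)*(3) + (-3) = 18 (consistent with the printout)
2. x = -3*(18) + (1)*(-6) + (-3) = -63 (confirmed correct)
3. x = -3*(-63) + (1)*(18) + (-3) = 204 (no discrepancy)
4. x = -3*(204) + (1)*(-63) + (-3) = -678 (agrees with the printout)
5. x = -3*(-678) + (1)*(204) + (-3) = 2235 (in agreement)
6. x = -3*(2235) + (1)*(-678) + (-3) = -7386 (this is not what the printout shows)
Step 6 is the first one off; corrected, x = -7386.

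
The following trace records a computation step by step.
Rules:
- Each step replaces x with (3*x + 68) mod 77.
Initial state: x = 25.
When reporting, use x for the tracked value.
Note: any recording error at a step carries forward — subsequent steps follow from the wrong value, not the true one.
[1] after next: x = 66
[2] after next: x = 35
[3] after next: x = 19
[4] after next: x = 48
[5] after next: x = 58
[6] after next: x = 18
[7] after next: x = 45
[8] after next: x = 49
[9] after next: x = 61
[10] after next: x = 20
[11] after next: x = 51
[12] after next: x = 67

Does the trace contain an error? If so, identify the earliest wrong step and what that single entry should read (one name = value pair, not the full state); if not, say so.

step 1: x = (3*25 + 68) mod 77 = 66 -> agrees with the trace
step 2: x = (3*66 + 68) mod 77 = 35 -> no discrepancy
step 3: x = (3*35 + 68) mod 77 = 19 -> agrees with the trace
step 4: x = (3*19 + 68) mod 77 = 48 -> agrees with the trace
step 5: x = (3*48 + 68) mod 77 = 58 -> same as recorded
step 6: x = (3*58 + 68) mod 77 = 11 -> the trace disagrees here
The earliest wrong entry is at step 6: it should read x = 11.

step 6, x = 11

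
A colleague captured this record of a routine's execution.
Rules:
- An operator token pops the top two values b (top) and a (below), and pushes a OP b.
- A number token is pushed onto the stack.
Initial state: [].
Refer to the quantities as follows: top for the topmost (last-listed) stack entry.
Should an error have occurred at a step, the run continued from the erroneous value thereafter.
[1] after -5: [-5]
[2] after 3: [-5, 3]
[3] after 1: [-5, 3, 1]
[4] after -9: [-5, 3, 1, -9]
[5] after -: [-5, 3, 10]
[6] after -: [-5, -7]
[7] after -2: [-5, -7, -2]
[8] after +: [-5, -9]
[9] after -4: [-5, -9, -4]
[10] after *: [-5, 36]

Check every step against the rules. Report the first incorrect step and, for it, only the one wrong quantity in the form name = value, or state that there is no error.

no error

1. push -5: top = -5 (no discrepancy)
2. push 3: top = 3 (same as recorded)
3. push 1: top = 1 (confirmed correct)
4. push -9: top = -9 (in agreement)
5. 1 - -9 = 10 (in agreement)
6. 3 - 10 = -7 (consistent with the record)
7. push -2: top = -2 (no discrepancy)
8. -7 + -2 = -9 (matches)
9. push -4: top = -4 (agrees with the record)
10. -9 * -4 = 36 (agrees with the record)
The whole run recomputes cleanly — no discrepancies.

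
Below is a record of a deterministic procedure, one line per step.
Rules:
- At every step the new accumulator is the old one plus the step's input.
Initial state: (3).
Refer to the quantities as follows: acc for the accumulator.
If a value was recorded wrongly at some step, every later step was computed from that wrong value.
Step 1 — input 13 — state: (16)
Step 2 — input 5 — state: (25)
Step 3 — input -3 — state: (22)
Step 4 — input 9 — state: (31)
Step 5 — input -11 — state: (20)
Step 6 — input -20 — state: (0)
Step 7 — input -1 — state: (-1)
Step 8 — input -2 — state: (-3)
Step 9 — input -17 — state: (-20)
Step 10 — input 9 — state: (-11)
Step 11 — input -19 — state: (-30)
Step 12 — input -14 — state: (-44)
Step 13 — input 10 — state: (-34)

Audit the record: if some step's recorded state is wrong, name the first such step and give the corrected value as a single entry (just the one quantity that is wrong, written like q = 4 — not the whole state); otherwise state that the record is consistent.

step 2, acc = 21

Step 1: acc = 3 + 13 = 16 — in agreement.
Step 2: acc = 16 + 5 = 21 — not what was recorded.
Step 2 is the first one off; corrected, acc = 21.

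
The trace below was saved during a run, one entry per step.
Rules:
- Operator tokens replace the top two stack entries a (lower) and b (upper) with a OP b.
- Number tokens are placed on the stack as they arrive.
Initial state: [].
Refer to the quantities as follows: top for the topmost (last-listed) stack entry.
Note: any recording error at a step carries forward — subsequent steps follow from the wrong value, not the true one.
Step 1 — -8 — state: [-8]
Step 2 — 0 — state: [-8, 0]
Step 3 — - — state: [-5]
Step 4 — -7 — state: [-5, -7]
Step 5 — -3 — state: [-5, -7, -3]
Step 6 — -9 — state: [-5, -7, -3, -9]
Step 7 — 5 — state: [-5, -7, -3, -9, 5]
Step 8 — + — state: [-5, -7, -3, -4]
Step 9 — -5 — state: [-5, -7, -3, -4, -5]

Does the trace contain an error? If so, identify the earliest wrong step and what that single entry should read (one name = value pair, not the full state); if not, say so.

step 3, top = -8

Recomputing the run from the initial state:
step 1: [-8]
step 2: [-8, 0]
step 3: [-8]
step 4: [-8, -7]
step 5: [-8, -7, -3]
step 6: [-8, -7, -3, -9]
step 7: [-8, -7, -3, -9, 5]
step 8: [-8, -7, -3, -4]
step 9: [-8, -7, -3, -4, -5]
The first disagreement with the trace is at step 3, where the value should be top = -8.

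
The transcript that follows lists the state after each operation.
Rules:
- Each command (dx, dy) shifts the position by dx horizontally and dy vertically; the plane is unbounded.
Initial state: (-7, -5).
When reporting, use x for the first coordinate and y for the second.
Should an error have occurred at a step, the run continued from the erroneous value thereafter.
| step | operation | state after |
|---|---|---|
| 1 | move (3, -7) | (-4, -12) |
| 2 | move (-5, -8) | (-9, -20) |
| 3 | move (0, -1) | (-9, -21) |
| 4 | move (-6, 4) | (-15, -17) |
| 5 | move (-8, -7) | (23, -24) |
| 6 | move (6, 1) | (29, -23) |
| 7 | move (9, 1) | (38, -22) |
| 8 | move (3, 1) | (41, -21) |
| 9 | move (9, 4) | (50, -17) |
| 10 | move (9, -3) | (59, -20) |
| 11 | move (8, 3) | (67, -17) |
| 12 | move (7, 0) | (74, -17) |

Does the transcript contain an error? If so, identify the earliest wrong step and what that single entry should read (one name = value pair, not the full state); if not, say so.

step 1: x = -7 + (3) = -4, y = -5 + (-7) = -12 -> agrees with the transcript
step 2: x = -4 + (-5) = -9, y = -12 + (-8) = -20 -> confirmed correct
step 3: x = -9 + (0) = -9, y = -20 + (-1) = -21 -> in agreement
step 4: x = -9 + (-6) = -15, y = -21 + (4) = -17 -> matches
step 5: x = -15 + (-8) = -23, y = -17 + (-7) = -24 -> the transcript has a different value
Step 5 is the first one off; corrected, x = -23.

step 5, x = -23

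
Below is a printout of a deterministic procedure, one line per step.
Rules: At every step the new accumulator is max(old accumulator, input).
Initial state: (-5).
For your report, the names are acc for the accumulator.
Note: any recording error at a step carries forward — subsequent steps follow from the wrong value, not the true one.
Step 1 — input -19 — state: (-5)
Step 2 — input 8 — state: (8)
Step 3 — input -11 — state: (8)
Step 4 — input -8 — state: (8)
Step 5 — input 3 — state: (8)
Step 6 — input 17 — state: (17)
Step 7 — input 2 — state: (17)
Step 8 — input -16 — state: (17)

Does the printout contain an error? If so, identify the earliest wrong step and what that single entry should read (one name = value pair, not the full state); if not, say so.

Recomputing the run from the initial state:
step 1: acc = -5
step 2: acc = 8
step 3: acc = 8
step 4: acc = 8
step 5: acc = 8
step 6: acc = 17
step 7: acc = 17
step 8: acc = 17
This matches the printout at every step.

no error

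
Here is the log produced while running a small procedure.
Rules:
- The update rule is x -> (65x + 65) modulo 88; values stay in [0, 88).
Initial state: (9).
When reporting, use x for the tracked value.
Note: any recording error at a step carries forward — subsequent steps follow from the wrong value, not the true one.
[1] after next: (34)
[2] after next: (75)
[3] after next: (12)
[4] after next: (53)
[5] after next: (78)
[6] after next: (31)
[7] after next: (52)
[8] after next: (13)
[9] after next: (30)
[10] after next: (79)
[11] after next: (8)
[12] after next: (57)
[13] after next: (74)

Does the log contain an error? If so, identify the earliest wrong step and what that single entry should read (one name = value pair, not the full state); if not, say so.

step 7, x = 56

Recomputing the run from the initial state:
step 1: x = 34
step 2: x = 75
step 3: x = 12
step 4: x = 53
step 5: x = 78
step 6: x = 31
step 7: x = 56
step 8: x = 9
step 9: x = 34
step 10: x = 75
step 11: x = 12
step 12: x = 53
step 13: x = 78
The first disagreement with the log is at step 7, where the value should be x = 56.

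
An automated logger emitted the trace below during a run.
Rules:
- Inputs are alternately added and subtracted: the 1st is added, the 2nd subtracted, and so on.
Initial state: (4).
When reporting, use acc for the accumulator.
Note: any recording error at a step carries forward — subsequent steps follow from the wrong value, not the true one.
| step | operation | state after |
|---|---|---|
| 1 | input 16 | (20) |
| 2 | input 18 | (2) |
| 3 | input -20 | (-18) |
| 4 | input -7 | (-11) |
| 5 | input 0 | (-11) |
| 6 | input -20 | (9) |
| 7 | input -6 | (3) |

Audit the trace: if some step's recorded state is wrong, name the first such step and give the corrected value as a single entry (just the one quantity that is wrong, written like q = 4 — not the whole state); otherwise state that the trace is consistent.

no error

Recomputing the run from the initial state:
step 1: acc = 20
step 2: acc = 2
step 3: acc = -18
step 4: acc = -11
step 5: acc = -11
step 6: acc = 9
step 7: acc = 3
This matches the trace at every step.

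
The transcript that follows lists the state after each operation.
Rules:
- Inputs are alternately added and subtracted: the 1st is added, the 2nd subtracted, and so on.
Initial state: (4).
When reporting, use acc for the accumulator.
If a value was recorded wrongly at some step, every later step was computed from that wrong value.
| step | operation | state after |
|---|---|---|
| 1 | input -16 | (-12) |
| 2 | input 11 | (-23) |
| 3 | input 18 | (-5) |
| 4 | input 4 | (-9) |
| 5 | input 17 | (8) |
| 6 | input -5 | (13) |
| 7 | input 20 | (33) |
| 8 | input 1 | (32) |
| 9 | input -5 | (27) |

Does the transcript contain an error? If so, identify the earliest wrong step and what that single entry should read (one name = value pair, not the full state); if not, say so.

no error

Recomputing the run from the initial state:
step 1: acc = -12
step 2: acc = -23
step 3: acc = -5
step 4: acc = -9
step 5: acc = 8
step 6: acc = 13
step 7: acc = 33
step 8: acc = 32
step 9: acc = 27
This matches the transcript at every step.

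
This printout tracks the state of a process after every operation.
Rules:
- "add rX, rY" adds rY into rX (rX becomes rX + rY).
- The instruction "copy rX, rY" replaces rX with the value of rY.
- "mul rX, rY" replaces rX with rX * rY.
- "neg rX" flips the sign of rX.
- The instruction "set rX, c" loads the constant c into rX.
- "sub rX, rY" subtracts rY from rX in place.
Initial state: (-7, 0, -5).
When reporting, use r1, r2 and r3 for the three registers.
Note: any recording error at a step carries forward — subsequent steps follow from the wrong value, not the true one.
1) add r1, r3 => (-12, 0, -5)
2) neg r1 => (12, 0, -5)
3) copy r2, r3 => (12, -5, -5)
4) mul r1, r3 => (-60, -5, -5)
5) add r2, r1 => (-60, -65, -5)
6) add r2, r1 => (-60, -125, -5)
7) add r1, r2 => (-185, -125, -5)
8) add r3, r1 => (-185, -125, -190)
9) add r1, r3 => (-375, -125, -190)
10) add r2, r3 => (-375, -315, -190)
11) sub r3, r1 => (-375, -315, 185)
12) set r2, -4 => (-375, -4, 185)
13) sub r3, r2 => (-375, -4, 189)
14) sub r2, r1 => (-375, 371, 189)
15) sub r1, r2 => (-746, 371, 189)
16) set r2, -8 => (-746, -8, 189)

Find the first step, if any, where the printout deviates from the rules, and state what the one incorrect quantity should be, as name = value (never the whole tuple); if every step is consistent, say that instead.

1. r1 = -7 + -5 = -12 (matches)
2. r1 = -(-12) = 12 (matches)
3. r2 = -5 (verified)
4. r1 = 12 * -5 = -60 (verified)
5. r2 = -5 + -60 = -65 (verified)
6. r2 = -65 + -60 = -125 (no discrepancy)
7. r1 = -60 + -125 = -185 (agrees with the printout)
8. r3 = -5 + -185 = -190 (consistent with the printout)
9. r1 = -185 + -190 = -375 (confirmed correct)
10. r2 = -125 + -190 = -315 (exactly as logged)
11. r3 = -190 - -375 = 185 (verified)
12. r2 = -4 (in agreement)
13. r3 = 185 - -4 = 189 (same as recorded)
14. r2 = -4 - -375 = 371 (verified)
15. r1 = -375 - 371 = -746 (agrees with the printout)
16. r2 = -8 (exactly as logged)
All steps check out; nothing to correct.

no error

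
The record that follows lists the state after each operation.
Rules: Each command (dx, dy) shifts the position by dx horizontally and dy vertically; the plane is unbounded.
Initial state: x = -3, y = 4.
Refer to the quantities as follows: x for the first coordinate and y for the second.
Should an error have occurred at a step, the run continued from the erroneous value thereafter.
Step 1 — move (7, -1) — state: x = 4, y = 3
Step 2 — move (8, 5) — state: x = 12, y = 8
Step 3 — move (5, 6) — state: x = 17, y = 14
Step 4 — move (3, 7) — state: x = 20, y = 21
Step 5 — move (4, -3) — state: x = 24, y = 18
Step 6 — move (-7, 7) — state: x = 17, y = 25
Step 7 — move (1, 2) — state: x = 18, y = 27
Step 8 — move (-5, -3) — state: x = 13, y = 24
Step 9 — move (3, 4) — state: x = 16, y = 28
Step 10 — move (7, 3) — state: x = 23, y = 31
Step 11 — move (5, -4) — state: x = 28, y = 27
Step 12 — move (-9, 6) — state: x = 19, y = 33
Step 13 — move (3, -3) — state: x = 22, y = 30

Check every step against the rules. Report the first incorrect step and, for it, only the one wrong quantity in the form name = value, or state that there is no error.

no error

Step 1: x = -3 + (7) = 4, y = 4 + (-1) = 3 — verified.
Step 2: x = 4 + (8) = 12, y = 3 + (5) = 8 — verified.
Step 3: x = 12 + (5) = 17, y = 8 + (6) = 14 — same as recorded.
Step 4: x = 17 + (3) = 20, y = 14 + (7) = 21 — verified.
Step 5: x = 20 + (4) = 24, y = 21 + (-3) = 18 — matches.
Step 6: x = 24 + (-7) = 17, y = 18 + (7) = 25 — no discrepancy.
Step 7: x = 17 + (1) = 18, y = 25 + (2) = 27 — exactly as logged.
Step 8: x = 18 + (-5) = 13, y = 27 + (-3) = 24 — agrees with the record.
Step 9: x = 13 + (3) = 16, y = 24 + (4) = 28 — same as recorded.
Step 10: x = 16 + (7) = 23, y = 28 + (3) = 31 — exactly as logged.
Step 11: x = 23 + (5) = 28, y = 31 + (-4) = 27 — checks out.
Step 12: x = 28 + (-9) = 19, y = 27 + (6) = 33 — no discrepancy.
Step 13: x = 19 + (3) = 22, y = 33 + (-3) = 30 — checks out.
No step deviates from the rules.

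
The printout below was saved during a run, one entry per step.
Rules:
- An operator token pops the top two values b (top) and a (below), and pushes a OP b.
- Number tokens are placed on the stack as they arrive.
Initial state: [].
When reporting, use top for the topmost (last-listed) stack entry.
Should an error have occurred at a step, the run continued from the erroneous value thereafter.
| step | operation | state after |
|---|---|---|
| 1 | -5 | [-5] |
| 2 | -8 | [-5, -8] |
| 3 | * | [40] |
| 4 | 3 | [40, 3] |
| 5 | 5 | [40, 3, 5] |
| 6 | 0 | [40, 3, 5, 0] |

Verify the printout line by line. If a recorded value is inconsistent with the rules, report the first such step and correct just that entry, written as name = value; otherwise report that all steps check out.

Recomputing the run from the initial state:
step 1: [-5]
step 2: [-5, -8]
step 3: [40]
step 4: [40, 3]
step 5: [40, 3, 5]
step 6: [40, 3, 5, 0]
This matches the printout at every step.

no error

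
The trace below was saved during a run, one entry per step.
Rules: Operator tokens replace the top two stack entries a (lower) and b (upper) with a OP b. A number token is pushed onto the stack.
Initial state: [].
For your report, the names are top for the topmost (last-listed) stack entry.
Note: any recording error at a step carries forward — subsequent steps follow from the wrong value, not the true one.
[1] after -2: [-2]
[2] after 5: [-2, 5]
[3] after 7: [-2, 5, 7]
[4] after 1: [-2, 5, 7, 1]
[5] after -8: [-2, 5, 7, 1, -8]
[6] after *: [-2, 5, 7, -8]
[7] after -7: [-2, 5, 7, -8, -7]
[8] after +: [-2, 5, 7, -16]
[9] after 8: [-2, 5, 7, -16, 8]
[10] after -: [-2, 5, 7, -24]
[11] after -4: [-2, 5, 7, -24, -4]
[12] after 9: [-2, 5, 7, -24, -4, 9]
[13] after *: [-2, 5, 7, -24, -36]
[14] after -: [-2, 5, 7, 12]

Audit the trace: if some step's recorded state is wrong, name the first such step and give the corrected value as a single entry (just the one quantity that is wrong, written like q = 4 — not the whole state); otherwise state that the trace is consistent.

Recomputing the run from the initial state:
step 1: [-2]
step 2: [-2, 5]
step 3: [-2, 5, 7]
step 4: [-2, 5, 7, 1]
step 5: [-2, 5, 7, 1, -8]
step 6: [-2, 5, 7, -8]
step 7: [-2, 5, 7, -8, -7]
step 8: [-2, 5, 7, -15]
step 9: [-2, 5, 7, -15, 8]
step 10: [-2, 5, 7, -23]
step 11: [-2, 5, 7, -23, -4]
step 12: [-2, 5, 7, -23, -4, 9]
step 13: [-2, 5, 7, -23, -36]
step 14: [-2, 5, 7, 13]
The first disagreement with the trace is at step 8, where the value should be top = -15.

step 8, top = -15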